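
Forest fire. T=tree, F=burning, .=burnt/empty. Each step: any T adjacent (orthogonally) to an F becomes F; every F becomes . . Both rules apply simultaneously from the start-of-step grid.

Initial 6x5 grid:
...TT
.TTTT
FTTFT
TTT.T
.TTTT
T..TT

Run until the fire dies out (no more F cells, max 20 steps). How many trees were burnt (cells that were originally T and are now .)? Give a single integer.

Answer: 19

Derivation:
Step 1: +5 fires, +2 burnt (F count now 5)
Step 2: +7 fires, +5 burnt (F count now 7)
Step 3: +4 fires, +7 burnt (F count now 4)
Step 4: +2 fires, +4 burnt (F count now 2)
Step 5: +1 fires, +2 burnt (F count now 1)
Step 6: +0 fires, +1 burnt (F count now 0)
Fire out after step 6
Initially T: 20, now '.': 29
Total burnt (originally-T cells now '.'): 19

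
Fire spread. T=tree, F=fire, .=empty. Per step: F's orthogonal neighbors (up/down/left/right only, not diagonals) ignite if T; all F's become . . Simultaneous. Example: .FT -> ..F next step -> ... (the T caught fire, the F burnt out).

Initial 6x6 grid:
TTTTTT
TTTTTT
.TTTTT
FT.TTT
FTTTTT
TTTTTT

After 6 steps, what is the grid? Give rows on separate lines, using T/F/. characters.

Step 1: 3 trees catch fire, 2 burn out
  TTTTTT
  TTTTTT
  .TTTTT
  .F.TTT
  .FTTTT
  FTTTTT
Step 2: 3 trees catch fire, 3 burn out
  TTTTTT
  TTTTTT
  .FTTTT
  ...TTT
  ..FTTT
  .FTTTT
Step 3: 4 trees catch fire, 3 burn out
  TTTTTT
  TFTTTT
  ..FTTT
  ...TTT
  ...FTT
  ..FTTT
Step 4: 7 trees catch fire, 4 burn out
  TFTTTT
  F.FTTT
  ...FTT
  ...FTT
  ....FT
  ...FTT
Step 5: 7 trees catch fire, 7 burn out
  F.FTTT
  ...FTT
  ....FT
  ....FT
  .....F
  ....FT
Step 6: 5 trees catch fire, 7 burn out
  ...FTT
  ....FT
  .....F
  .....F
  ......
  .....F

...FTT
....FT
.....F
.....F
......
.....F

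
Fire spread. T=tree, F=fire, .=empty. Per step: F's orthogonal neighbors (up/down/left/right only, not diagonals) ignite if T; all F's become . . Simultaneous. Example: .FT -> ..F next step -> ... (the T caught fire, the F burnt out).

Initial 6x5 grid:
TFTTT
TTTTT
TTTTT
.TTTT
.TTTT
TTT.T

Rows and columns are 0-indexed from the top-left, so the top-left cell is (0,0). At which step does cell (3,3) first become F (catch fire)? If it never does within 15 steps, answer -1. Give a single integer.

Step 1: cell (3,3)='T' (+3 fires, +1 burnt)
Step 2: cell (3,3)='T' (+4 fires, +3 burnt)
Step 3: cell (3,3)='T' (+5 fires, +4 burnt)
Step 4: cell (3,3)='T' (+4 fires, +5 burnt)
Step 5: cell (3,3)='F' (+4 fires, +4 burnt)
  -> target ignites at step 5
Step 6: cell (3,3)='.' (+4 fires, +4 burnt)
Step 7: cell (3,3)='.' (+1 fires, +4 burnt)
Step 8: cell (3,3)='.' (+1 fires, +1 burnt)
Step 9: cell (3,3)='.' (+0 fires, +1 burnt)
  fire out at step 9

5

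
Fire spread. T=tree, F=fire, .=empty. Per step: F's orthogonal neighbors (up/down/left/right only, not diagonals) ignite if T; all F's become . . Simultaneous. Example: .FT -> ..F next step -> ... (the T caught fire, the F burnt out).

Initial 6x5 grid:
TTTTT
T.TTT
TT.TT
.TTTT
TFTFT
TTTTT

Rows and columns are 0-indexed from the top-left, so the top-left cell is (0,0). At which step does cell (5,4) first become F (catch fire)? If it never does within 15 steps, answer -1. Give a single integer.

Step 1: cell (5,4)='T' (+7 fires, +2 burnt)
Step 2: cell (5,4)='F' (+7 fires, +7 burnt)
  -> target ignites at step 2
Step 3: cell (5,4)='.' (+3 fires, +7 burnt)
Step 4: cell (5,4)='.' (+4 fires, +3 burnt)
Step 5: cell (5,4)='.' (+3 fires, +4 burnt)
Step 6: cell (5,4)='.' (+1 fires, +3 burnt)
Step 7: cell (5,4)='.' (+0 fires, +1 burnt)
  fire out at step 7

2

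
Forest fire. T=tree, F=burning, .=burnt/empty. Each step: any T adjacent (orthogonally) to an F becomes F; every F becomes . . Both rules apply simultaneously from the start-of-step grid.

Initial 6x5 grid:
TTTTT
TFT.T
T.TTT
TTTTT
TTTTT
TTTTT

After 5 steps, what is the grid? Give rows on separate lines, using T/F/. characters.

Step 1: 3 trees catch fire, 1 burn out
  TFTTT
  F.F.T
  T.TTT
  TTTTT
  TTTTT
  TTTTT
Step 2: 4 trees catch fire, 3 burn out
  F.FTT
  ....T
  F.FTT
  TTTTT
  TTTTT
  TTTTT
Step 3: 4 trees catch fire, 4 burn out
  ...FT
  ....T
  ...FT
  FTFTT
  TTTTT
  TTTTT
Step 4: 6 trees catch fire, 4 burn out
  ....F
  ....T
  ....F
  .F.FT
  FTFTT
  TTTTT
Step 5: 6 trees catch fire, 6 burn out
  .....
  ....F
  .....
  ....F
  .F.FT
  FTFTT

.....
....F
.....
....F
.F.FT
FTFTT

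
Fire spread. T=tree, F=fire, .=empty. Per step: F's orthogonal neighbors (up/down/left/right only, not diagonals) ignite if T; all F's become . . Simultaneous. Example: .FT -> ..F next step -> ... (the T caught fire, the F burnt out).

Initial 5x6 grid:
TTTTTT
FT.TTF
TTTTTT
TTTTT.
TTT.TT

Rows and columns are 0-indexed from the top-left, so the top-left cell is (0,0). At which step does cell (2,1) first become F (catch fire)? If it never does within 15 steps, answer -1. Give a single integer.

Step 1: cell (2,1)='T' (+6 fires, +2 burnt)
Step 2: cell (2,1)='F' (+6 fires, +6 burnt)
  -> target ignites at step 2
Step 3: cell (2,1)='.' (+7 fires, +6 burnt)
Step 4: cell (2,1)='.' (+4 fires, +7 burnt)
Step 5: cell (2,1)='.' (+2 fires, +4 burnt)
Step 6: cell (2,1)='.' (+0 fires, +2 burnt)
  fire out at step 6

2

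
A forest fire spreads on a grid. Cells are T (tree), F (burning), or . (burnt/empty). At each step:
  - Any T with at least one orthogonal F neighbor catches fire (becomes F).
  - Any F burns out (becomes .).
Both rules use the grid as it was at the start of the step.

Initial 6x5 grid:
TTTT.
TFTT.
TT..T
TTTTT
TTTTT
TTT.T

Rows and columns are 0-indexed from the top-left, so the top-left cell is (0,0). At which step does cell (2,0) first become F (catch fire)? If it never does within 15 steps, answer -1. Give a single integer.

Step 1: cell (2,0)='T' (+4 fires, +1 burnt)
Step 2: cell (2,0)='F' (+5 fires, +4 burnt)
  -> target ignites at step 2
Step 3: cell (2,0)='.' (+4 fires, +5 burnt)
Step 4: cell (2,0)='.' (+4 fires, +4 burnt)
Step 5: cell (2,0)='.' (+4 fires, +4 burnt)
Step 6: cell (2,0)='.' (+2 fires, +4 burnt)
Step 7: cell (2,0)='.' (+1 fires, +2 burnt)
Step 8: cell (2,0)='.' (+0 fires, +1 burnt)
  fire out at step 8

2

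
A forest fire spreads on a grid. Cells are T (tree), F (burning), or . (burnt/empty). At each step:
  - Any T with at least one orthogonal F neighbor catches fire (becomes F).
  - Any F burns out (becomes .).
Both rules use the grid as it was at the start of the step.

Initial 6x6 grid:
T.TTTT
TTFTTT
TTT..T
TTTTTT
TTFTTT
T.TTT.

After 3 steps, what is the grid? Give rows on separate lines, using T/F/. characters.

Step 1: 8 trees catch fire, 2 burn out
  T.FTTT
  TF.FTT
  TTF..T
  TTFTTT
  TF.FTT
  T.FTT.
Step 2: 9 trees catch fire, 8 burn out
  T..FTT
  F...FT
  TF...T
  TF.FTT
  F...FT
  T..FT.
Step 3: 9 trees catch fire, 9 burn out
  F...FT
  .....F
  F....T
  F...FT
  .....F
  F...F.

F...FT
.....F
F....T
F...FT
.....F
F...F.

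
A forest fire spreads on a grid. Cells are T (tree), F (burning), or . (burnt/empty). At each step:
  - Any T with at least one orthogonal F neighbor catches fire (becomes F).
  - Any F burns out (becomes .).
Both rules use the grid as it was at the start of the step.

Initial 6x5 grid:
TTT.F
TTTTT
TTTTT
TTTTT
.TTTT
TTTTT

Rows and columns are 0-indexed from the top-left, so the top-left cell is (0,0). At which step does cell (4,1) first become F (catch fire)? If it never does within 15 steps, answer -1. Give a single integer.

Step 1: cell (4,1)='T' (+1 fires, +1 burnt)
Step 2: cell (4,1)='T' (+2 fires, +1 burnt)
Step 3: cell (4,1)='T' (+3 fires, +2 burnt)
Step 4: cell (4,1)='T' (+5 fires, +3 burnt)
Step 5: cell (4,1)='T' (+6 fires, +5 burnt)
Step 6: cell (4,1)='T' (+5 fires, +6 burnt)
Step 7: cell (4,1)='F' (+3 fires, +5 burnt)
  -> target ignites at step 7
Step 8: cell (4,1)='.' (+1 fires, +3 burnt)
Step 9: cell (4,1)='.' (+1 fires, +1 burnt)
Step 10: cell (4,1)='.' (+0 fires, +1 burnt)
  fire out at step 10

7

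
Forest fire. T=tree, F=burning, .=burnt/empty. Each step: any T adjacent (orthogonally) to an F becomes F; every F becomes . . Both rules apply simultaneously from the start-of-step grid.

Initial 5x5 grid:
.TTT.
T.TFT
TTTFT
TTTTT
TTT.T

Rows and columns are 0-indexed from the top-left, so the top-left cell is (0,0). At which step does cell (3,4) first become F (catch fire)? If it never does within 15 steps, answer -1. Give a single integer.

Step 1: cell (3,4)='T' (+6 fires, +2 burnt)
Step 2: cell (3,4)='F' (+4 fires, +6 burnt)
  -> target ignites at step 2
Step 3: cell (3,4)='.' (+5 fires, +4 burnt)
Step 4: cell (3,4)='.' (+3 fires, +5 burnt)
Step 5: cell (3,4)='.' (+1 fires, +3 burnt)
Step 6: cell (3,4)='.' (+0 fires, +1 burnt)
  fire out at step 6

2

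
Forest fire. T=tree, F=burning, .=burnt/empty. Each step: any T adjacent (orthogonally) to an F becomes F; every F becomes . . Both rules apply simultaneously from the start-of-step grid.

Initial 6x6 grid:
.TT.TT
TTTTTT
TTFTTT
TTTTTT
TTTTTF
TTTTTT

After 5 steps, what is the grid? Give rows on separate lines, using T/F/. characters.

Step 1: 7 trees catch fire, 2 burn out
  .TT.TT
  TTFTTT
  TF.FTT
  TTFTTF
  TTTTF.
  TTTTTF
Step 2: 12 trees catch fire, 7 burn out
  .TF.TT
  TF.FTT
  F...FF
  TF.FF.
  TTFF..
  TTTTF.
Step 3: 8 trees catch fire, 12 burn out
  .F..TT
  F...FF
  ......
  F.....
  TF....
  TTFF..
Step 4: 4 trees catch fire, 8 burn out
  ....FF
  ......
  ......
  ......
  F.....
  TF....
Step 5: 1 trees catch fire, 4 burn out
  ......
  ......
  ......
  ......
  ......
  F.....

......
......
......
......
......
F.....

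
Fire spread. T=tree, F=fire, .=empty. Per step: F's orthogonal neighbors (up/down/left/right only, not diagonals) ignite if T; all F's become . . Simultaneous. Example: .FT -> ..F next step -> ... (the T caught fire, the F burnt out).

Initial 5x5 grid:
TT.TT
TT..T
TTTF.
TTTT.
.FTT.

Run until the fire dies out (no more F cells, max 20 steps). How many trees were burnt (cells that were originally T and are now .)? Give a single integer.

Answer: 13

Derivation:
Step 1: +4 fires, +2 burnt (F count now 4)
Step 2: +4 fires, +4 burnt (F count now 4)
Step 3: +2 fires, +4 burnt (F count now 2)
Step 4: +2 fires, +2 burnt (F count now 2)
Step 5: +1 fires, +2 burnt (F count now 1)
Step 6: +0 fires, +1 burnt (F count now 0)
Fire out after step 6
Initially T: 16, now '.': 22
Total burnt (originally-T cells now '.'): 13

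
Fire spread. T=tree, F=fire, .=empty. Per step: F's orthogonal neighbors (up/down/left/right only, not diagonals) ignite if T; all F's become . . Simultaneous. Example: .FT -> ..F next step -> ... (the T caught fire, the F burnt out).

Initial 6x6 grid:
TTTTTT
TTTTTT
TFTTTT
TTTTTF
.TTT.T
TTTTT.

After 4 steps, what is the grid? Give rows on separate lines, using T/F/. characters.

Step 1: 7 trees catch fire, 2 burn out
  TTTTTT
  TFTTTT
  F.FTTF
  TFTTF.
  .TTT.F
  TTTTT.
Step 2: 10 trees catch fire, 7 burn out
  TFTTTT
  F.FTTF
  ...FF.
  F.FF..
  .FTT..
  TTTTT.
Step 3: 8 trees catch fire, 10 burn out
  F.FTTF
  ...FF.
  ......
  ......
  ..FF..
  TFTTT.
Step 4: 5 trees catch fire, 8 burn out
  ...FF.
  ......
  ......
  ......
  ......
  F.FFT.

...FF.
......
......
......
......
F.FFT.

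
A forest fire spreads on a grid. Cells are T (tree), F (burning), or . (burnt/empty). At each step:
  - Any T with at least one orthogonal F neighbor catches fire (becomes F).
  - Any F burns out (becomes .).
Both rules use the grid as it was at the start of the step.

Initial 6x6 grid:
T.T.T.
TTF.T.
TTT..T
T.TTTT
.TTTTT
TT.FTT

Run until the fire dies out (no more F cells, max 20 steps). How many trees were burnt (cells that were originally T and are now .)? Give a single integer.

Answer: 22

Derivation:
Step 1: +5 fires, +2 burnt (F count now 5)
Step 2: +7 fires, +5 burnt (F count now 7)
Step 3: +5 fires, +7 burnt (F count now 5)
Step 4: +3 fires, +5 burnt (F count now 3)
Step 5: +2 fires, +3 burnt (F count now 2)
Step 6: +0 fires, +2 burnt (F count now 0)
Fire out after step 6
Initially T: 24, now '.': 34
Total burnt (originally-T cells now '.'): 22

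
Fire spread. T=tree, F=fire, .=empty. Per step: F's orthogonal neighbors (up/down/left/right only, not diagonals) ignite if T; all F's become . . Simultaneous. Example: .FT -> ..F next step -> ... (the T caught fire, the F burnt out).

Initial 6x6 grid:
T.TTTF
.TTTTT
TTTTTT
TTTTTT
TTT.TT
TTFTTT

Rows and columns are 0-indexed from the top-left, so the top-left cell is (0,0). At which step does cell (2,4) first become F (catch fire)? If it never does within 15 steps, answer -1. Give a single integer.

Step 1: cell (2,4)='T' (+5 fires, +2 burnt)
Step 2: cell (2,4)='T' (+7 fires, +5 burnt)
Step 3: cell (2,4)='F' (+10 fires, +7 burnt)
  -> target ignites at step 3
Step 4: cell (2,4)='.' (+6 fires, +10 burnt)
Step 5: cell (2,4)='.' (+2 fires, +6 burnt)
Step 6: cell (2,4)='.' (+0 fires, +2 burnt)
  fire out at step 6

3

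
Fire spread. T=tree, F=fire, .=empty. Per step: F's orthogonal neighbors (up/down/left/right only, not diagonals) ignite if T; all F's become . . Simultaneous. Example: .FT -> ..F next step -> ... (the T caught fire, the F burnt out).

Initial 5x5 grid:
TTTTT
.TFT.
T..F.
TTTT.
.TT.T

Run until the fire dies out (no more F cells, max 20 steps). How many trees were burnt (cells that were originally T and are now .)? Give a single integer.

Step 1: +4 fires, +2 burnt (F count now 4)
Step 2: +3 fires, +4 burnt (F count now 3)
Step 3: +4 fires, +3 burnt (F count now 4)
Step 4: +2 fires, +4 burnt (F count now 2)
Step 5: +1 fires, +2 burnt (F count now 1)
Step 6: +0 fires, +1 burnt (F count now 0)
Fire out after step 6
Initially T: 15, now '.': 24
Total burnt (originally-T cells now '.'): 14

Answer: 14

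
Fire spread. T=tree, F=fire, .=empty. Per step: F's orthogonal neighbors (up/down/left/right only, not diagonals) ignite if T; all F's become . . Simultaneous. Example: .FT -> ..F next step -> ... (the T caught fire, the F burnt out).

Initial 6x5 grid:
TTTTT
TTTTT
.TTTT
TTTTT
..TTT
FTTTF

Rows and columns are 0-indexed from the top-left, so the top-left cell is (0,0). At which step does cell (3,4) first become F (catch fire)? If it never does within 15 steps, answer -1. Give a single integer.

Step 1: cell (3,4)='T' (+3 fires, +2 burnt)
Step 2: cell (3,4)='F' (+3 fires, +3 burnt)
  -> target ignites at step 2
Step 3: cell (3,4)='.' (+3 fires, +3 burnt)
Step 4: cell (3,4)='.' (+3 fires, +3 burnt)
Step 5: cell (3,4)='.' (+4 fires, +3 burnt)
Step 6: cell (3,4)='.' (+4 fires, +4 burnt)
Step 7: cell (3,4)='.' (+2 fires, +4 burnt)
Step 8: cell (3,4)='.' (+2 fires, +2 burnt)
Step 9: cell (3,4)='.' (+1 fires, +2 burnt)
Step 10: cell (3,4)='.' (+0 fires, +1 burnt)
  fire out at step 10

2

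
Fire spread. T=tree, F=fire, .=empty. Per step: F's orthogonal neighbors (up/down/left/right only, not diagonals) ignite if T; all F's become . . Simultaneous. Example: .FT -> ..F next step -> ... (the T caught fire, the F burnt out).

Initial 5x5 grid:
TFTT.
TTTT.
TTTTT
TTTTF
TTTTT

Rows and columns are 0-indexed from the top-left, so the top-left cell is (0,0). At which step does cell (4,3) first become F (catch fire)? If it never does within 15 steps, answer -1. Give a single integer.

Step 1: cell (4,3)='T' (+6 fires, +2 burnt)
Step 2: cell (4,3)='F' (+7 fires, +6 burnt)
  -> target ignites at step 2
Step 3: cell (4,3)='.' (+5 fires, +7 burnt)
Step 4: cell (4,3)='.' (+2 fires, +5 burnt)
Step 5: cell (4,3)='.' (+1 fires, +2 burnt)
Step 6: cell (4,3)='.' (+0 fires, +1 burnt)
  fire out at step 6

2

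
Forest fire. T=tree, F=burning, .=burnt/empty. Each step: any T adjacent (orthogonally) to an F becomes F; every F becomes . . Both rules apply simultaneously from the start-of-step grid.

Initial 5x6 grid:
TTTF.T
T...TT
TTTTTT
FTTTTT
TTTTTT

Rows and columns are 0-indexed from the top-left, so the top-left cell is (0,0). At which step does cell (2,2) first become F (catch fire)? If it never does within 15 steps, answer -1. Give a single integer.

Step 1: cell (2,2)='T' (+4 fires, +2 burnt)
Step 2: cell (2,2)='T' (+5 fires, +4 burnt)
Step 3: cell (2,2)='F' (+4 fires, +5 burnt)
  -> target ignites at step 3
Step 4: cell (2,2)='.' (+3 fires, +4 burnt)
Step 5: cell (2,2)='.' (+3 fires, +3 burnt)
Step 6: cell (2,2)='.' (+3 fires, +3 burnt)
Step 7: cell (2,2)='.' (+1 fires, +3 burnt)
Step 8: cell (2,2)='.' (+1 fires, +1 burnt)
Step 9: cell (2,2)='.' (+0 fires, +1 burnt)
  fire out at step 9

3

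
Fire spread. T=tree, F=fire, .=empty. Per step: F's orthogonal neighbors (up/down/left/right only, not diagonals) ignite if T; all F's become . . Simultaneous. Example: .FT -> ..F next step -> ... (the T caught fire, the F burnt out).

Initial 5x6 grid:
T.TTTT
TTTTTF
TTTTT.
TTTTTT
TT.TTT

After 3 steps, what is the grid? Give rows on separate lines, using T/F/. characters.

Step 1: 2 trees catch fire, 1 burn out
  T.TTTF
  TTTTF.
  TTTTT.
  TTTTTT
  TT.TTT
Step 2: 3 trees catch fire, 2 burn out
  T.TTF.
  TTTF..
  TTTTF.
  TTTTTT
  TT.TTT
Step 3: 4 trees catch fire, 3 burn out
  T.TF..
  TTF...
  TTTF..
  TTTTFT
  TT.TTT

T.TF..
TTF...
TTTF..
TTTTFT
TT.TTT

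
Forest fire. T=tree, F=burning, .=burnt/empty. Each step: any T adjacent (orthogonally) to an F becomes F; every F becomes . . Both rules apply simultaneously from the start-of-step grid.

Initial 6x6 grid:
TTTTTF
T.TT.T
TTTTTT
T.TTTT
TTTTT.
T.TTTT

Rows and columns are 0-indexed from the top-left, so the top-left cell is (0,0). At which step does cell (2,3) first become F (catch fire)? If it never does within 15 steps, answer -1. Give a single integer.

Step 1: cell (2,3)='T' (+2 fires, +1 burnt)
Step 2: cell (2,3)='T' (+2 fires, +2 burnt)
Step 3: cell (2,3)='T' (+4 fires, +2 burnt)
Step 4: cell (2,3)='F' (+4 fires, +4 burnt)
  -> target ignites at step 4
Step 5: cell (2,3)='.' (+4 fires, +4 burnt)
Step 6: cell (2,3)='.' (+5 fires, +4 burnt)
Step 7: cell (2,3)='.' (+4 fires, +5 burnt)
Step 8: cell (2,3)='.' (+3 fires, +4 burnt)
Step 9: cell (2,3)='.' (+1 fires, +3 burnt)
Step 10: cell (2,3)='.' (+1 fires, +1 burnt)
Step 11: cell (2,3)='.' (+0 fires, +1 burnt)
  fire out at step 11

4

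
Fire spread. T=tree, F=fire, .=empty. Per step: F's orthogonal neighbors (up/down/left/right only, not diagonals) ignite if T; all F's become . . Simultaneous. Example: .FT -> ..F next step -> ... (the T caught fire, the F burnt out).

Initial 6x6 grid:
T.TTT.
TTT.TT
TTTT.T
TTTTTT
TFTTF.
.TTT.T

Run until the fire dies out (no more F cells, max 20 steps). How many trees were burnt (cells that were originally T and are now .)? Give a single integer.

Step 1: +6 fires, +2 burnt (F count now 6)
Step 2: +7 fires, +6 burnt (F count now 7)
Step 3: +5 fires, +7 burnt (F count now 5)
Step 4: +3 fires, +5 burnt (F count now 3)
Step 5: +3 fires, +3 burnt (F count now 3)
Step 6: +2 fires, +3 burnt (F count now 2)
Step 7: +0 fires, +2 burnt (F count now 0)
Fire out after step 7
Initially T: 27, now '.': 35
Total burnt (originally-T cells now '.'): 26

Answer: 26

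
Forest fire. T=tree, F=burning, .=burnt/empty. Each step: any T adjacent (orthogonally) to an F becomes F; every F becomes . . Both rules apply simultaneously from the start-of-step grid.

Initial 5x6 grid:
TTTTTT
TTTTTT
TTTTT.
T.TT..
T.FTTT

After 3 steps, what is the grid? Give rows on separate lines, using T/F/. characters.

Step 1: 2 trees catch fire, 1 burn out
  TTTTTT
  TTTTTT
  TTTTT.
  T.FT..
  T..FTT
Step 2: 3 trees catch fire, 2 burn out
  TTTTTT
  TTTTTT
  TTFTT.
  T..F..
  T...FT
Step 3: 4 trees catch fire, 3 burn out
  TTTTTT
  TTFTTT
  TF.FT.
  T.....
  T....F

TTTTTT
TTFTTT
TF.FT.
T.....
T....F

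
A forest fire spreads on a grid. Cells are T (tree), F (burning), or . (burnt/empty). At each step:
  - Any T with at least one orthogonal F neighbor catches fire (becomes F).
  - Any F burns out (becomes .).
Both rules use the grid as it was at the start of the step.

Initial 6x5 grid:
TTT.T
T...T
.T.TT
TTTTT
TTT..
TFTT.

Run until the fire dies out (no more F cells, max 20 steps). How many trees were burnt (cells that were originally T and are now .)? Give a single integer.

Step 1: +3 fires, +1 burnt (F count now 3)
Step 2: +4 fires, +3 burnt (F count now 4)
Step 3: +3 fires, +4 burnt (F count now 3)
Step 4: +1 fires, +3 burnt (F count now 1)
Step 5: +2 fires, +1 burnt (F count now 2)
Step 6: +1 fires, +2 burnt (F count now 1)
Step 7: +1 fires, +1 burnt (F count now 1)
Step 8: +1 fires, +1 burnt (F count now 1)
Step 9: +0 fires, +1 burnt (F count now 0)
Fire out after step 9
Initially T: 20, now '.': 26
Total burnt (originally-T cells now '.'): 16

Answer: 16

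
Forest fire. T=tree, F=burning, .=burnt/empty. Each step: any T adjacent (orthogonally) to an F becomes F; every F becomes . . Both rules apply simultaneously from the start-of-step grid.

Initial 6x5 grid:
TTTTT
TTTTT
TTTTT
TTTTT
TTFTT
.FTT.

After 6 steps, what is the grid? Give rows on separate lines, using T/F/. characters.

Step 1: 4 trees catch fire, 2 burn out
  TTTTT
  TTTTT
  TTTTT
  TTFTT
  TF.FT
  ..FT.
Step 2: 6 trees catch fire, 4 burn out
  TTTTT
  TTTTT
  TTFTT
  TF.FT
  F...F
  ...F.
Step 3: 5 trees catch fire, 6 burn out
  TTTTT
  TTFTT
  TF.FT
  F...F
  .....
  .....
Step 4: 5 trees catch fire, 5 burn out
  TTFTT
  TF.FT
  F...F
  .....
  .....
  .....
Step 5: 4 trees catch fire, 5 burn out
  TF.FT
  F...F
  .....
  .....
  .....
  .....
Step 6: 2 trees catch fire, 4 burn out
  F...F
  .....
  .....
  .....
  .....
  .....

F...F
.....
.....
.....
.....
.....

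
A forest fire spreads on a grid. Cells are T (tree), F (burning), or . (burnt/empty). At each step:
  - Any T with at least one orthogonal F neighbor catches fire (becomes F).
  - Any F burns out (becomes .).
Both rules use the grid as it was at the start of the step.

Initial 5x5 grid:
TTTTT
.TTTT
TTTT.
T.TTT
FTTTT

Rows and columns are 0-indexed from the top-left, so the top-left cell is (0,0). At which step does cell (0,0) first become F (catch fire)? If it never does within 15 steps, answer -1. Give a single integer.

Step 1: cell (0,0)='T' (+2 fires, +1 burnt)
Step 2: cell (0,0)='T' (+2 fires, +2 burnt)
Step 3: cell (0,0)='T' (+3 fires, +2 burnt)
Step 4: cell (0,0)='T' (+4 fires, +3 burnt)
Step 5: cell (0,0)='T' (+4 fires, +4 burnt)
Step 6: cell (0,0)='F' (+3 fires, +4 burnt)
  -> target ignites at step 6
Step 7: cell (0,0)='.' (+2 fires, +3 burnt)
Step 8: cell (0,0)='.' (+1 fires, +2 burnt)
Step 9: cell (0,0)='.' (+0 fires, +1 burnt)
  fire out at step 9

6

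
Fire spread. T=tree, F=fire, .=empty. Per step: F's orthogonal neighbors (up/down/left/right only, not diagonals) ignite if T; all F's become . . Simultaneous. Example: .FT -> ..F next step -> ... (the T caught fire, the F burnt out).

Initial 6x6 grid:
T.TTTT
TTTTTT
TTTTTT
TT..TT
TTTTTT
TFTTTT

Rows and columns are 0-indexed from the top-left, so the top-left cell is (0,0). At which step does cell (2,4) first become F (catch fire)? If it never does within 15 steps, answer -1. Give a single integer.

Step 1: cell (2,4)='T' (+3 fires, +1 burnt)
Step 2: cell (2,4)='T' (+4 fires, +3 burnt)
Step 3: cell (2,4)='T' (+4 fires, +4 burnt)
Step 4: cell (2,4)='T' (+5 fires, +4 burnt)
Step 5: cell (2,4)='T' (+5 fires, +5 burnt)
Step 6: cell (2,4)='F' (+5 fires, +5 burnt)
  -> target ignites at step 6
Step 7: cell (2,4)='.' (+3 fires, +5 burnt)
Step 8: cell (2,4)='.' (+2 fires, +3 burnt)
Step 9: cell (2,4)='.' (+1 fires, +2 burnt)
Step 10: cell (2,4)='.' (+0 fires, +1 burnt)
  fire out at step 10

6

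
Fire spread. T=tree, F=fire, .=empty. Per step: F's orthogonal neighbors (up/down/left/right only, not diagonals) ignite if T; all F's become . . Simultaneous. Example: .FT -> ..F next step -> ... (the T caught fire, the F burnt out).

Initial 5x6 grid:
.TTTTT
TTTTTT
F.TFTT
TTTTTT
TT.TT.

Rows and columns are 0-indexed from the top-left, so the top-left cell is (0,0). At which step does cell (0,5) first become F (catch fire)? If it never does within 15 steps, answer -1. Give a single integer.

Step 1: cell (0,5)='T' (+6 fires, +2 burnt)
Step 2: cell (0,5)='T' (+10 fires, +6 burnt)
Step 3: cell (0,5)='T' (+7 fires, +10 burnt)
Step 4: cell (0,5)='F' (+1 fires, +7 burnt)
  -> target ignites at step 4
Step 5: cell (0,5)='.' (+0 fires, +1 burnt)
  fire out at step 5

4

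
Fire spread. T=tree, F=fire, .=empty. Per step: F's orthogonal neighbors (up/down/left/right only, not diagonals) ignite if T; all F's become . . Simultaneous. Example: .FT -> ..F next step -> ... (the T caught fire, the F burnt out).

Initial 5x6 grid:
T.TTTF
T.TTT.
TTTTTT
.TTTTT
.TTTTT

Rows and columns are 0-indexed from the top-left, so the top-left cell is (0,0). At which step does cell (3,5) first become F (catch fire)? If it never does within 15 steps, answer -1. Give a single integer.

Step 1: cell (3,5)='T' (+1 fires, +1 burnt)
Step 2: cell (3,5)='T' (+2 fires, +1 burnt)
Step 3: cell (3,5)='T' (+3 fires, +2 burnt)
Step 4: cell (3,5)='T' (+4 fires, +3 burnt)
Step 5: cell (3,5)='F' (+4 fires, +4 burnt)
  -> target ignites at step 5
Step 6: cell (3,5)='.' (+4 fires, +4 burnt)
Step 7: cell (3,5)='.' (+3 fires, +4 burnt)
Step 8: cell (3,5)='.' (+2 fires, +3 burnt)
Step 9: cell (3,5)='.' (+1 fires, +2 burnt)
Step 10: cell (3,5)='.' (+0 fires, +1 burnt)
  fire out at step 10

5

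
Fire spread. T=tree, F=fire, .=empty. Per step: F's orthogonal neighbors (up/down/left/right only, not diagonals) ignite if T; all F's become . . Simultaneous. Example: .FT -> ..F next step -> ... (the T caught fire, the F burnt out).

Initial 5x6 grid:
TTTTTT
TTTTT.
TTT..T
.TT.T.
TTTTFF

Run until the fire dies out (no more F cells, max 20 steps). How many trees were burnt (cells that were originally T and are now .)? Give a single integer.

Answer: 21

Derivation:
Step 1: +2 fires, +2 burnt (F count now 2)
Step 2: +1 fires, +2 burnt (F count now 1)
Step 3: +2 fires, +1 burnt (F count now 2)
Step 4: +3 fires, +2 burnt (F count now 3)
Step 5: +2 fires, +3 burnt (F count now 2)
Step 6: +4 fires, +2 burnt (F count now 4)
Step 7: +4 fires, +4 burnt (F count now 4)
Step 8: +2 fires, +4 burnt (F count now 2)
Step 9: +1 fires, +2 burnt (F count now 1)
Step 10: +0 fires, +1 burnt (F count now 0)
Fire out after step 10
Initially T: 22, now '.': 29
Total burnt (originally-T cells now '.'): 21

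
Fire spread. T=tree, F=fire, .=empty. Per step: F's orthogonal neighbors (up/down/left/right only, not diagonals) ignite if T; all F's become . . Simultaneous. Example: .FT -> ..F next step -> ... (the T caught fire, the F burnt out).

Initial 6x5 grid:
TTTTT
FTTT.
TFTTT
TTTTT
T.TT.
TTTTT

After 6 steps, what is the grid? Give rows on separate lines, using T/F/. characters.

Step 1: 5 trees catch fire, 2 burn out
  FTTTT
  .FTT.
  F.FTT
  TFTTT
  T.TT.
  TTTTT
Step 2: 5 trees catch fire, 5 burn out
  .FTTT
  ..FT.
  ...FT
  F.FTT
  T.TT.
  TTTTT
Step 3: 6 trees catch fire, 5 burn out
  ..FTT
  ...F.
  ....F
  ...FT
  F.FT.
  TTTTT
Step 4: 5 trees catch fire, 6 burn out
  ...FT
  .....
  .....
  ....F
  ...F.
  FTFTT
Step 5: 3 trees catch fire, 5 burn out
  ....F
  .....
  .....
  .....
  .....
  .F.FT
Step 6: 1 trees catch fire, 3 burn out
  .....
  .....
  .....
  .....
  .....
  ....F

.....
.....
.....
.....
.....
....F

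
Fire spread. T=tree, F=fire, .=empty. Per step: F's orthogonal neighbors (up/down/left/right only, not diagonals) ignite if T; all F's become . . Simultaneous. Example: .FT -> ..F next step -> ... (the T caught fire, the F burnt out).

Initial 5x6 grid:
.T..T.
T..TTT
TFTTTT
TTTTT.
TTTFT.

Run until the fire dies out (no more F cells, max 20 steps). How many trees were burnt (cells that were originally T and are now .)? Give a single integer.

Step 1: +6 fires, +2 burnt (F count now 6)
Step 2: +6 fires, +6 burnt (F count now 6)
Step 3: +3 fires, +6 burnt (F count now 3)
Step 4: +2 fires, +3 burnt (F count now 2)
Step 5: +2 fires, +2 burnt (F count now 2)
Step 6: +0 fires, +2 burnt (F count now 0)
Fire out after step 6
Initially T: 20, now '.': 29
Total burnt (originally-T cells now '.'): 19

Answer: 19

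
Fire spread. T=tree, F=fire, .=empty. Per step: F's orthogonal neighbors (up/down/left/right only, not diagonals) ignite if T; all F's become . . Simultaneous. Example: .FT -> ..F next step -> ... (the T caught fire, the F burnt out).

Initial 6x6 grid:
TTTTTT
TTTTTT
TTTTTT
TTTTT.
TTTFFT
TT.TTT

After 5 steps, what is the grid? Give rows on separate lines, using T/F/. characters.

Step 1: 6 trees catch fire, 2 burn out
  TTTTTT
  TTTTTT
  TTTTTT
  TTTFF.
  TTF..F
  TT.FFT
Step 2: 5 trees catch fire, 6 burn out
  TTTTTT
  TTTTTT
  TTTFFT
  TTF...
  TF....
  TT...F
Step 3: 7 trees catch fire, 5 burn out
  TTTTTT
  TTTFFT
  TTF..F
  TF....
  F.....
  TF....
Step 4: 7 trees catch fire, 7 burn out
  TTTFFT
  TTF..F
  TF....
  F.....
  ......
  F.....
Step 5: 4 trees catch fire, 7 burn out
  TTF..F
  TF....
  F.....
  ......
  ......
  ......

TTF..F
TF....
F.....
......
......
......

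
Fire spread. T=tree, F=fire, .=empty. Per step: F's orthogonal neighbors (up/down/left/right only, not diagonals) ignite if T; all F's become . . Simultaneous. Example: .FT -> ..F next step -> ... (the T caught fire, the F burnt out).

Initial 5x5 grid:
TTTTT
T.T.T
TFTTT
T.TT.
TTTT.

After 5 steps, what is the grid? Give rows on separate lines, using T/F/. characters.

Step 1: 2 trees catch fire, 1 burn out
  TTTTT
  T.T.T
  F.FTT
  T.TT.
  TTTT.
Step 2: 5 trees catch fire, 2 burn out
  TTTTT
  F.F.T
  ...FT
  F.FT.
  TTTT.
Step 3: 6 trees catch fire, 5 burn out
  FTFTT
  ....T
  ....F
  ...F.
  FTFT.
Step 4: 5 trees catch fire, 6 burn out
  .F.FT
  ....F
  .....
  .....
  .F.F.
Step 5: 1 trees catch fire, 5 burn out
  ....F
  .....
  .....
  .....
  .....

....F
.....
.....
.....
.....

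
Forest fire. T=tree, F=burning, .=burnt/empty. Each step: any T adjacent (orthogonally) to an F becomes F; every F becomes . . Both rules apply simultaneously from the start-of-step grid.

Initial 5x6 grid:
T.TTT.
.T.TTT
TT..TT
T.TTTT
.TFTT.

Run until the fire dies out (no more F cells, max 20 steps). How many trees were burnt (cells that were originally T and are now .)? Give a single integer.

Step 1: +3 fires, +1 burnt (F count now 3)
Step 2: +2 fires, +3 burnt (F count now 2)
Step 3: +1 fires, +2 burnt (F count now 1)
Step 4: +2 fires, +1 burnt (F count now 2)
Step 5: +2 fires, +2 burnt (F count now 2)
Step 6: +3 fires, +2 burnt (F count now 3)
Step 7: +1 fires, +3 burnt (F count now 1)
Step 8: +1 fires, +1 burnt (F count now 1)
Step 9: +0 fires, +1 burnt (F count now 0)
Fire out after step 9
Initially T: 20, now '.': 25
Total burnt (originally-T cells now '.'): 15

Answer: 15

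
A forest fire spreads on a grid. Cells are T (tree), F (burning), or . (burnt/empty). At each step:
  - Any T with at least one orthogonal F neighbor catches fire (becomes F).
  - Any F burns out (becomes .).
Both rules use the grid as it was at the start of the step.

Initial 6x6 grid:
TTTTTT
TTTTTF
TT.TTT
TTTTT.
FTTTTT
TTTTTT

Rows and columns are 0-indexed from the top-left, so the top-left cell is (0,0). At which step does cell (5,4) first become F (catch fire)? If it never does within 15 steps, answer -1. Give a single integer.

Step 1: cell (5,4)='T' (+6 fires, +2 burnt)
Step 2: cell (5,4)='T' (+7 fires, +6 burnt)
Step 3: cell (5,4)='T' (+9 fires, +7 burnt)
Step 4: cell (5,4)='T' (+6 fires, +9 burnt)
Step 5: cell (5,4)='F' (+3 fires, +6 burnt)
  -> target ignites at step 5
Step 6: cell (5,4)='.' (+1 fires, +3 burnt)
Step 7: cell (5,4)='.' (+0 fires, +1 burnt)
  fire out at step 7

5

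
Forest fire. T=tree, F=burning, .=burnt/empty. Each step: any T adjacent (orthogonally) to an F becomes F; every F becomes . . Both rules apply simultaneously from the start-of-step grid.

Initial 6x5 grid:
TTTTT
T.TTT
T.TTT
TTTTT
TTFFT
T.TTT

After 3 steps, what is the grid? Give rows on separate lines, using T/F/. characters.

Step 1: 6 trees catch fire, 2 burn out
  TTTTT
  T.TTT
  T.TTT
  TTFFT
  TF..F
  T.FFT
Step 2: 6 trees catch fire, 6 burn out
  TTTTT
  T.TTT
  T.FFT
  TF..F
  F....
  T...F
Step 3: 5 trees catch fire, 6 burn out
  TTTTT
  T.FFT
  T...F
  F....
  .....
  F....

TTTTT
T.FFT
T...F
F....
.....
F....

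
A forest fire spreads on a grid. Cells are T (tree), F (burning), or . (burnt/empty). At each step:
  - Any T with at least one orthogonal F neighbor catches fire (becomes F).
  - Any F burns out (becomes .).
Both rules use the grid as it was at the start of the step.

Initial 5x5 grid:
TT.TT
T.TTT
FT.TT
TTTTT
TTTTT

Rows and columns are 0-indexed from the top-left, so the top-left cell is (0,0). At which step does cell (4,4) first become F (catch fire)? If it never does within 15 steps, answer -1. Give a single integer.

Step 1: cell (4,4)='T' (+3 fires, +1 burnt)
Step 2: cell (4,4)='T' (+3 fires, +3 burnt)
Step 3: cell (4,4)='T' (+3 fires, +3 burnt)
Step 4: cell (4,4)='T' (+2 fires, +3 burnt)
Step 5: cell (4,4)='T' (+3 fires, +2 burnt)
Step 6: cell (4,4)='F' (+3 fires, +3 burnt)
  -> target ignites at step 6
Step 7: cell (4,4)='.' (+3 fires, +3 burnt)
Step 8: cell (4,4)='.' (+1 fires, +3 burnt)
Step 9: cell (4,4)='.' (+0 fires, +1 burnt)
  fire out at step 9

6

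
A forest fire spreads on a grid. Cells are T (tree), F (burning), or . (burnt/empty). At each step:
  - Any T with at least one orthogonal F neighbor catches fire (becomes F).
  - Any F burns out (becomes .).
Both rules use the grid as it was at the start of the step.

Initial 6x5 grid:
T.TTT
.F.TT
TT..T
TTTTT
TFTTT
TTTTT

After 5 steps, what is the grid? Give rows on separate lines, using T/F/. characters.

Step 1: 5 trees catch fire, 2 burn out
  T.TTT
  ...TT
  TF..T
  TFTTT
  F.FTT
  TFTTT
Step 2: 6 trees catch fire, 5 burn out
  T.TTT
  ...TT
  F...T
  F.FTT
  ...FT
  F.FTT
Step 3: 3 trees catch fire, 6 burn out
  T.TTT
  ...TT
  ....T
  ...FT
  ....F
  ...FT
Step 4: 2 trees catch fire, 3 burn out
  T.TTT
  ...TT
  ....T
  ....F
  .....
  ....F
Step 5: 1 trees catch fire, 2 burn out
  T.TTT
  ...TT
  ....F
  .....
  .....
  .....

T.TTT
...TT
....F
.....
.....
.....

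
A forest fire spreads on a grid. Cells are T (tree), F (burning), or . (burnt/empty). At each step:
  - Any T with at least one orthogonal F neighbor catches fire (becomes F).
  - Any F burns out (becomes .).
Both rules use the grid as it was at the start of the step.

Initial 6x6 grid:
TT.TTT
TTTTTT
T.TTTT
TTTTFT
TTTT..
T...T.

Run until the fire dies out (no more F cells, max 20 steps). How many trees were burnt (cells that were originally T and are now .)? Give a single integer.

Answer: 26

Derivation:
Step 1: +3 fires, +1 burnt (F count now 3)
Step 2: +5 fires, +3 burnt (F count now 5)
Step 3: +6 fires, +5 burnt (F count now 6)
Step 4: +5 fires, +6 burnt (F count now 5)
Step 5: +3 fires, +5 burnt (F count now 3)
Step 6: +3 fires, +3 burnt (F count now 3)
Step 7: +1 fires, +3 burnt (F count now 1)
Step 8: +0 fires, +1 burnt (F count now 0)
Fire out after step 8
Initially T: 27, now '.': 35
Total burnt (originally-T cells now '.'): 26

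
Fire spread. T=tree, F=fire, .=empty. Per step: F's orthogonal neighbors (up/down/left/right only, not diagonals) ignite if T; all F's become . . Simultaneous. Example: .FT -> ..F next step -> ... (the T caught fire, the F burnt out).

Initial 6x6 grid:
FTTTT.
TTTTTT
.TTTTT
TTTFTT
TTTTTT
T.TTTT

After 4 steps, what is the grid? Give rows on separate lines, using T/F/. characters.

Step 1: 6 trees catch fire, 2 burn out
  .FTTT.
  FTTTTT
  .TTFTT
  TTF.FT
  TTTFTT
  T.TTTT
Step 2: 10 trees catch fire, 6 burn out
  ..FTT.
  .FTFTT
  .TF.FT
  TF...F
  TTF.FT
  T.TFTT
Step 3: 10 trees catch fire, 10 burn out
  ...FT.
  ..F.FT
  .F...F
  F.....
  TF...F
  T.F.FT
Step 4: 4 trees catch fire, 10 burn out
  ....F.
  .....F
  ......
  ......
  F.....
  T....F

....F.
.....F
......
......
F.....
T....F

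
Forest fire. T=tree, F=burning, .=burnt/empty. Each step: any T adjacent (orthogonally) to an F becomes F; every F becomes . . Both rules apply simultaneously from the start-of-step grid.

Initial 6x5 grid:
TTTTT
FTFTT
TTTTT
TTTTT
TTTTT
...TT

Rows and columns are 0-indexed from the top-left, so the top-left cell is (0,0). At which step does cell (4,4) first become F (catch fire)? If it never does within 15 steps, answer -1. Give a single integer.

Step 1: cell (4,4)='T' (+6 fires, +2 burnt)
Step 2: cell (4,4)='T' (+7 fires, +6 burnt)
Step 3: cell (4,4)='T' (+6 fires, +7 burnt)
Step 4: cell (4,4)='T' (+3 fires, +6 burnt)
Step 5: cell (4,4)='F' (+2 fires, +3 burnt)
  -> target ignites at step 5
Step 6: cell (4,4)='.' (+1 fires, +2 burnt)
Step 7: cell (4,4)='.' (+0 fires, +1 burnt)
  fire out at step 7

5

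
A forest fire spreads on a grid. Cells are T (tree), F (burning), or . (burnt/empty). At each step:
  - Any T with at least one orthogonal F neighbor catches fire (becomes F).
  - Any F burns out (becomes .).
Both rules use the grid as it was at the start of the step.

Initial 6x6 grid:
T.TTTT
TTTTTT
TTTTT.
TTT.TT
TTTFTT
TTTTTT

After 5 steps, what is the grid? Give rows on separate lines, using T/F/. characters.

Step 1: 3 trees catch fire, 1 burn out
  T.TTTT
  TTTTTT
  TTTTT.
  TTT.TT
  TTF.FT
  TTTFTT
Step 2: 6 trees catch fire, 3 burn out
  T.TTTT
  TTTTTT
  TTTTT.
  TTF.FT
  TF...F
  TTF.FT
Step 3: 7 trees catch fire, 6 burn out
  T.TTTT
  TTTTTT
  TTFTF.
  TF...F
  F.....
  TF...F
Step 4: 6 trees catch fire, 7 burn out
  T.TTTT
  TTFTFT
  TF.F..
  F.....
  ......
  F.....
Step 5: 6 trees catch fire, 6 burn out
  T.FTFT
  TF.F.F
  F.....
  ......
  ......
  ......

T.FTFT
TF.F.F
F.....
......
......
......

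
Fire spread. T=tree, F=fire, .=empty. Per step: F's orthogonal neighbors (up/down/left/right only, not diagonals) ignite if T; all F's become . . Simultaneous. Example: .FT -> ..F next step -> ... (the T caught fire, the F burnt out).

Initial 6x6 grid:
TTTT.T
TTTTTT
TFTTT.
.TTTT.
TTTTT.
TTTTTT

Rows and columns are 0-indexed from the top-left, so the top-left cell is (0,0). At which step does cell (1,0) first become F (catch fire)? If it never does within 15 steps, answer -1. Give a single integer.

Step 1: cell (1,0)='T' (+4 fires, +1 burnt)
Step 2: cell (1,0)='F' (+6 fires, +4 burnt)
  -> target ignites at step 2
Step 3: cell (1,0)='.' (+8 fires, +6 burnt)
Step 4: cell (1,0)='.' (+6 fires, +8 burnt)
Step 5: cell (1,0)='.' (+3 fires, +6 burnt)
Step 6: cell (1,0)='.' (+2 fires, +3 burnt)
Step 7: cell (1,0)='.' (+1 fires, +2 burnt)
Step 8: cell (1,0)='.' (+0 fires, +1 burnt)
  fire out at step 8

2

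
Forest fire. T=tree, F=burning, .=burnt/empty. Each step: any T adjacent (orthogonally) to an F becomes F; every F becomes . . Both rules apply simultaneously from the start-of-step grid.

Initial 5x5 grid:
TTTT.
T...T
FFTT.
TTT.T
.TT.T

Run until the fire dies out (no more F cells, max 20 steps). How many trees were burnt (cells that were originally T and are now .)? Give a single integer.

Answer: 12

Derivation:
Step 1: +4 fires, +2 burnt (F count now 4)
Step 2: +4 fires, +4 burnt (F count now 4)
Step 3: +2 fires, +4 burnt (F count now 2)
Step 4: +1 fires, +2 burnt (F count now 1)
Step 5: +1 fires, +1 burnt (F count now 1)
Step 6: +0 fires, +1 burnt (F count now 0)
Fire out after step 6
Initially T: 15, now '.': 22
Total burnt (originally-T cells now '.'): 12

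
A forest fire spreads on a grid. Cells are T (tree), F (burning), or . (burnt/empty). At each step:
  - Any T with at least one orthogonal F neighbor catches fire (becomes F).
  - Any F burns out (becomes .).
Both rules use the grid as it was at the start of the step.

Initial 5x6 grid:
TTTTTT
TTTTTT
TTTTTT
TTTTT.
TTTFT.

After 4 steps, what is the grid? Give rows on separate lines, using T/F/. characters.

Step 1: 3 trees catch fire, 1 burn out
  TTTTTT
  TTTTTT
  TTTTTT
  TTTFT.
  TTF.F.
Step 2: 4 trees catch fire, 3 burn out
  TTTTTT
  TTTTTT
  TTTFTT
  TTF.F.
  TF....
Step 3: 5 trees catch fire, 4 burn out
  TTTTTT
  TTTFTT
  TTF.FT
  TF....
  F.....
Step 4: 6 trees catch fire, 5 burn out
  TTTFTT
  TTF.FT
  TF...F
  F.....
  ......

TTTFTT
TTF.FT
TF...F
F.....
......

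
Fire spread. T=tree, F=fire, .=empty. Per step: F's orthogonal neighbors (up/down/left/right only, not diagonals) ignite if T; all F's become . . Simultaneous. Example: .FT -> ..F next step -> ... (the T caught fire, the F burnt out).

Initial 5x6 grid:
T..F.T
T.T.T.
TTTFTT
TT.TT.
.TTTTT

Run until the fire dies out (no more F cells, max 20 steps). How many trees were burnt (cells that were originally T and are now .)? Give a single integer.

Answer: 18

Derivation:
Step 1: +3 fires, +2 burnt (F count now 3)
Step 2: +6 fires, +3 burnt (F count now 6)
Step 3: +4 fires, +6 burnt (F count now 4)
Step 4: +4 fires, +4 burnt (F count now 4)
Step 5: +1 fires, +4 burnt (F count now 1)
Step 6: +0 fires, +1 burnt (F count now 0)
Fire out after step 6
Initially T: 19, now '.': 29
Total burnt (originally-T cells now '.'): 18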